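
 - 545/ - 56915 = 109/11383 = 0.01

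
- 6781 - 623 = - 7404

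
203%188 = 15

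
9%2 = 1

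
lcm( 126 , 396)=2772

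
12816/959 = 13 + 349/959=13.36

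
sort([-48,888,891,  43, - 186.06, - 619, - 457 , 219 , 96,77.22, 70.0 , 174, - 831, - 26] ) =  [  -  831,-619, - 457, - 186.06, - 48, - 26,43, 70.0,77.22,96,174, 219,888, 891 ] 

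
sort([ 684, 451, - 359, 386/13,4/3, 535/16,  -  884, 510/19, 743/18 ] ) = [ - 884, - 359, 4/3,510/19,386/13, 535/16,743/18, 451,  684 ]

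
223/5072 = 223/5072 = 0.04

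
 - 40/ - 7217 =40/7217= 0.01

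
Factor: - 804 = -2^2*3^1*67^1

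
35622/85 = 35622/85 = 419.08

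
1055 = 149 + 906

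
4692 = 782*6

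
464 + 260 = 724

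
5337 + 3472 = 8809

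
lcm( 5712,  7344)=51408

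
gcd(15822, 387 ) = 9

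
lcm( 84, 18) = 252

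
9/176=9/176 =0.05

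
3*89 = 267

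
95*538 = 51110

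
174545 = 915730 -741185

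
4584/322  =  2292/161=14.24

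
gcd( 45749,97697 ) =1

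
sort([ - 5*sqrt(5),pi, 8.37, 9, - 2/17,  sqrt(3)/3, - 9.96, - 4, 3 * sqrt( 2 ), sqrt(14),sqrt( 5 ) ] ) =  [ - 5 * sqrt ( 5 ), - 9.96, - 4 , - 2/17, sqrt( 3) /3,sqrt( 5 ) , pi,sqrt( 14 ), 3 *sqrt( 2),8.37,9]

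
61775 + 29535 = 91310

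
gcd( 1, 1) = 1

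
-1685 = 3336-5021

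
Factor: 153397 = 211^1 * 727^1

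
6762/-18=  -  376 + 1/3 = - 375.67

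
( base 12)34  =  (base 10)40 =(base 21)1j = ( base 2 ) 101000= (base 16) 28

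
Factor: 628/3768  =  1/6  =  2^( - 1 )*3^(-1)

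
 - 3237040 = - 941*3440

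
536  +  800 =1336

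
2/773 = 2/773 = 0.00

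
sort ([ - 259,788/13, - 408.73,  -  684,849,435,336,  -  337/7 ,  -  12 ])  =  [ - 684, - 408.73, - 259, - 337/7,  -  12,788/13,336 , 435,849]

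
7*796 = 5572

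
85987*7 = 601909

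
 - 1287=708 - 1995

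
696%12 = 0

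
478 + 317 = 795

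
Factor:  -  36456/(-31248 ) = 2^( - 1)*3^( - 1)*7^1=7/6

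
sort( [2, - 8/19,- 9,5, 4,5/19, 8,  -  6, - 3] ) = [ - 9, - 6, - 3, -8/19,  5/19, 2 , 4,5, 8 ] 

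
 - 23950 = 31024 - 54974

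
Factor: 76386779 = 7^1*337^1*32381^1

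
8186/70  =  116 + 33/35= 116.94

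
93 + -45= 48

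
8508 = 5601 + 2907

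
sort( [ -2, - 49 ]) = [ - 49 , - 2] 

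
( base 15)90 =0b10000111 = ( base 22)63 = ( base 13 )A5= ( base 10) 135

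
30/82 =15/41 = 0.37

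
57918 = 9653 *6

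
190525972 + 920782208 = 1111308180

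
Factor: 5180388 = 2^2*3^1*19^1*22721^1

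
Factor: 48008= 2^3*17^1 *353^1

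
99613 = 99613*1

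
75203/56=75203/56= 1342.91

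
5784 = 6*964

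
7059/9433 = 7059/9433 =0.75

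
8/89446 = 4/44723 = 0.00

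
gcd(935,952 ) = 17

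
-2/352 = -1+175/176 = - 0.01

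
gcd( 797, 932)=1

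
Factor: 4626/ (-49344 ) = -3/32 = -2^( - 5) * 3^1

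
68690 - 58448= 10242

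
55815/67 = 833+4/67 = 833.06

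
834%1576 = 834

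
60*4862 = 291720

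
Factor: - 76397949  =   - 3^2*17^1*347^1*1439^1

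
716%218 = 62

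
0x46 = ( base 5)240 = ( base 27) 2g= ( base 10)70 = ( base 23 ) 31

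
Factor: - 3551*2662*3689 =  - 34871239018= -2^1*7^1*11^3*17^1*31^1*53^1 * 67^1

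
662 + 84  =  746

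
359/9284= 359/9284 = 0.04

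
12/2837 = 12/2837= 0.00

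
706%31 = 24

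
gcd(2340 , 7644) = 156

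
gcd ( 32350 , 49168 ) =2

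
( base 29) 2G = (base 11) 68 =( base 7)134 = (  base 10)74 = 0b1001010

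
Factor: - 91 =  - 7^1*13^1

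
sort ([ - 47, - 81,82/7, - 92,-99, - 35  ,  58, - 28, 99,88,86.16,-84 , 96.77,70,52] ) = [ - 99,-92 , - 84,-81,-47,  -  35,  -  28,82/7,52,58, 70,86.16,88,96.77,99]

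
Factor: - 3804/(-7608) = 2^( - 1) = 1/2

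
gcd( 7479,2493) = 2493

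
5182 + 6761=11943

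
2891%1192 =507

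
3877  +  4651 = 8528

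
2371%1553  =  818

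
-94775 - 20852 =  - 115627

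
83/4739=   83/4739 = 0.02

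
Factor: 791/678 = 2^( - 1)*3^(  -  1)*7^1 = 7/6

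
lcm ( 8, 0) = 0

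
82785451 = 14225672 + 68559779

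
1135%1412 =1135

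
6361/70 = 6361/70 = 90.87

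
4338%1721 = 896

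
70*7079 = 495530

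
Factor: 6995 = 5^1*1399^1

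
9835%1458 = 1087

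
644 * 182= 117208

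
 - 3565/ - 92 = 155/4= 38.75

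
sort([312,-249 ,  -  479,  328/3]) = [ - 479, - 249 , 328/3,312 ]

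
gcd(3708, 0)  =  3708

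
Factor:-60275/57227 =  - 5^2*89^ ( - 1)*643^ ( - 1 )*2411^1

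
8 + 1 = 9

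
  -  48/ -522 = 8/87= 0.09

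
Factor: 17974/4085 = 2^1*5^( - 1)*11^1=22/5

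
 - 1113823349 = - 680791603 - 433031746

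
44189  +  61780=105969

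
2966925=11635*255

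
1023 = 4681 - 3658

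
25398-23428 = 1970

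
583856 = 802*728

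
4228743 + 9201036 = 13429779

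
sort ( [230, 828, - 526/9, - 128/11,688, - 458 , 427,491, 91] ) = [- 458,-526/9,- 128/11, 91,230,427, 491,688 , 828 ] 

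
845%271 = 32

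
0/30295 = 0 = 0.00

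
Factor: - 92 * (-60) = 5520 = 2^4*3^1 * 5^1*23^1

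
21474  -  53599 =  - 32125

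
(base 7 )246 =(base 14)96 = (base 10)132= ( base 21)66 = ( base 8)204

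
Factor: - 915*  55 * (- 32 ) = 1610400 = 2^5*3^1*5^2 * 11^1*61^1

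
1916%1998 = 1916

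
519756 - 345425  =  174331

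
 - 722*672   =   - 485184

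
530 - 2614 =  - 2084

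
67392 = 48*1404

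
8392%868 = 580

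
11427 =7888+3539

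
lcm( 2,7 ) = 14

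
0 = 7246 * 0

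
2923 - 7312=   -  4389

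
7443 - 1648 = 5795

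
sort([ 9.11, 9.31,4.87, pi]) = [pi,4.87, 9.11, 9.31 ]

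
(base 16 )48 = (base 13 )57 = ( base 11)66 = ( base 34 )24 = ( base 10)72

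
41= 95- 54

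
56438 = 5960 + 50478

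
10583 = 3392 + 7191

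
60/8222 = 30/4111 = 0.01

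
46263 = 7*6609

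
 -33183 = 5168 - 38351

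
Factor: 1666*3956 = 6590696 =2^3*7^2*17^1*23^1*43^1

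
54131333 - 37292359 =16838974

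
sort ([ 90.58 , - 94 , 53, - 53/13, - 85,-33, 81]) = [ - 94, - 85 , - 33, - 53/13,  53,81,90.58]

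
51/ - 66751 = -51/66751 = - 0.00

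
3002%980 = 62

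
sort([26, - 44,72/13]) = [ - 44,72/13,26 ] 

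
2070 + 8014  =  10084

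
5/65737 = 5/65737 = 0.00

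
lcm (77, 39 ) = 3003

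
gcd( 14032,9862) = 2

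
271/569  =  271/569 = 0.48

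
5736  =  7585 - 1849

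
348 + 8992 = 9340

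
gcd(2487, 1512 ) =3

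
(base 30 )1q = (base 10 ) 56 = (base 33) 1N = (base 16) 38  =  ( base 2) 111000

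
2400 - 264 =2136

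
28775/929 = 28775/929 = 30.97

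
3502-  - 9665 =13167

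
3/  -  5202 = -1 + 1733/1734=-0.00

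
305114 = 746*409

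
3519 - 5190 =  - 1671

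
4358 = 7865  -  3507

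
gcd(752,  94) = 94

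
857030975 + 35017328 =892048303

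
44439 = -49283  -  -93722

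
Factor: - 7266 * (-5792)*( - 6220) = - 2^8*3^1*5^1*7^1*173^1*181^1 * 311^1 = - 261766659840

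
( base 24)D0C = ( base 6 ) 54420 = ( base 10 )7500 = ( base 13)354C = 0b1110101001100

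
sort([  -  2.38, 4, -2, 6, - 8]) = [ - 8, - 2.38, - 2,4, 6 ] 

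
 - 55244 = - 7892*7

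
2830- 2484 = 346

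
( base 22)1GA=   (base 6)3530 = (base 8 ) 1516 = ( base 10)846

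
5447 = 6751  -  1304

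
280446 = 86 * 3261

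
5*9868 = 49340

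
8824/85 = 103 + 69/85 = 103.81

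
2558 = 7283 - 4725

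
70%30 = 10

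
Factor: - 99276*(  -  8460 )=839874960 = 2^4 * 3^3*5^1*47^1*8273^1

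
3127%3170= 3127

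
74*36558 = 2705292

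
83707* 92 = 7701044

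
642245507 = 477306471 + 164939036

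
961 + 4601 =5562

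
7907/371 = 21 + 116/371 = 21.31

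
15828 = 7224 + 8604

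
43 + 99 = 142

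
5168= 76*68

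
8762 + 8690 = 17452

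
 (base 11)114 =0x88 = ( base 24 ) 5g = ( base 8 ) 210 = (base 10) 136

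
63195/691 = 63195/691 = 91.45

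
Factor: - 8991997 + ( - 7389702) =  - 16381699^1  =  -16381699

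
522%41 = 30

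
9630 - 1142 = 8488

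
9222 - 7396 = 1826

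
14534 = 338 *43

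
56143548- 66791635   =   - 10648087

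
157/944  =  157/944=0.17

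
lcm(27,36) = 108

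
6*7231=43386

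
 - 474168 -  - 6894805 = 6420637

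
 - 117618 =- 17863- 99755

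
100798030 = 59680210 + 41117820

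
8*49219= 393752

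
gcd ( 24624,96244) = 4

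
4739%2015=709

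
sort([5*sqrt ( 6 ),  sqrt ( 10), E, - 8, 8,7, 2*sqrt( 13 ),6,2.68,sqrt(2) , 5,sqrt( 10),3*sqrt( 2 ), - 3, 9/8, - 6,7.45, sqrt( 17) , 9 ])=[ - 8,-6,-3, 9/8, sqrt( 2 ), 2.68,E, sqrt( 10 ), sqrt (10), sqrt( 17 ), 3*sqrt(2 ), 5, 6, 7, 2 * sqrt( 13 ),7.45 , 8, 9,  5*sqrt( 6) ]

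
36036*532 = 19171152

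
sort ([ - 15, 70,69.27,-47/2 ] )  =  [ -47/2,  -  15, 69.27,70]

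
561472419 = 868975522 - 307503103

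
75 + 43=118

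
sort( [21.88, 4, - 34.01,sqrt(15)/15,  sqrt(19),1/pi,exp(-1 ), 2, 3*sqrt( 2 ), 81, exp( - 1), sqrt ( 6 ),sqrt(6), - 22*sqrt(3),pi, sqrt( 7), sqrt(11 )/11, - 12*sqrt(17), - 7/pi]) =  [-12*sqrt(17), - 22* sqrt(3) , - 34.01, - 7/pi,sqrt(15)/15,sqrt( 11)/11,1/pi,exp( - 1),exp( - 1 ),2, sqrt(6), sqrt( 6), sqrt(7 ), pi, 4, 3 * sqrt (2),sqrt(19),21.88, 81 ] 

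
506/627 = 46/57 = 0.81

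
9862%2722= 1696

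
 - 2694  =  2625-5319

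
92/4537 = 92/4537 = 0.02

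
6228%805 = 593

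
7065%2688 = 1689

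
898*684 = 614232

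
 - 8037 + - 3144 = -11181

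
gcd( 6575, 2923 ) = 1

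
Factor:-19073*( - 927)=17680671 = 3^2 * 103^1*19073^1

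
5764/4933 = 1+831/4933 = 1.17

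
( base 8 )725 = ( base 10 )469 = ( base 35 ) de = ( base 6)2101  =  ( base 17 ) 1aa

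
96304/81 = 1188 + 76/81 = 1188.94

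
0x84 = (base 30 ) 4C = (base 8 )204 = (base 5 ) 1012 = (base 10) 132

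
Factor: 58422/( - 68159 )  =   - 6/7 = - 2^1*3^1*7^ (-1)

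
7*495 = 3465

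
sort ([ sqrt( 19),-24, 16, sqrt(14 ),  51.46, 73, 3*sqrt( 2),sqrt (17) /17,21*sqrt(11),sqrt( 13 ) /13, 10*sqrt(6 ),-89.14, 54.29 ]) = [  -  89.14, - 24, sqrt(17) /17,sqrt( 13) /13,sqrt(14),3*sqrt(2), sqrt( 19), 16,10 *sqrt(6 ) , 51.46,54.29,21*sqrt (11 ), 73 ]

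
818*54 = 44172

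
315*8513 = 2681595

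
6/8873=6/8873=0.00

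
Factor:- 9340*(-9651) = 90140340 = 2^2*3^1*5^1* 467^1 * 3217^1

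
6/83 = 6/83 = 0.07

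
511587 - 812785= - 301198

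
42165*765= 32256225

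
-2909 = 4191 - 7100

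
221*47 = 10387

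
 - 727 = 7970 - 8697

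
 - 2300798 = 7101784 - 9402582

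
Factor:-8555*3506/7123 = -2^1*5^1*17^( - 1 )*29^1 *59^1*419^ ( - 1 )*1753^1 = - 29993830/7123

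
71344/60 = 17836/15 = 1189.07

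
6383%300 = 83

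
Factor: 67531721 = 71^1*951151^1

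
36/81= 4/9 = 0.44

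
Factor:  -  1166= - 2^1*11^1*53^1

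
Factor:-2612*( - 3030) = 2^3*3^1*5^1 * 101^1*653^1  =  7914360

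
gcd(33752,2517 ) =1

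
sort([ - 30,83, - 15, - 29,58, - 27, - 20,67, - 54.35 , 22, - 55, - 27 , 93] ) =[ - 55 , - 54.35, - 30, -29, - 27, - 27 , - 20, - 15,22, 58,67,83,93]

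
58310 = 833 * 70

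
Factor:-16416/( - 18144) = 19/21 = 3^(  -  1)*7^(-1 ) *19^1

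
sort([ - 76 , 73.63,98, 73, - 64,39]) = [-76, - 64, 39,73 , 73.63, 98]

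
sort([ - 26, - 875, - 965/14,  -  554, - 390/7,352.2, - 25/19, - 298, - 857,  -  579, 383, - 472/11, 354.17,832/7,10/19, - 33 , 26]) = [ - 875 , - 857,  -  579 , - 554,-298, - 965/14, - 390/7, - 472/11, - 33, - 26, - 25/19,10/19, 26,832/7 , 352.2, 354.17, 383] 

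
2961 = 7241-4280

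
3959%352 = 87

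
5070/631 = 5070/631= 8.03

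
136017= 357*381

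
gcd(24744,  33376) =8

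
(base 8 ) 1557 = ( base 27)15F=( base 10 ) 879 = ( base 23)1f5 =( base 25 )1a4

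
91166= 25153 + 66013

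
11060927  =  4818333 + 6242594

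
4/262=2/131 = 0.02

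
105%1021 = 105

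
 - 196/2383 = - 1 + 2187/2383=- 0.08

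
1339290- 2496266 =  -1156976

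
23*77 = 1771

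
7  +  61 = 68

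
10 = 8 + 2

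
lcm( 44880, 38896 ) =583440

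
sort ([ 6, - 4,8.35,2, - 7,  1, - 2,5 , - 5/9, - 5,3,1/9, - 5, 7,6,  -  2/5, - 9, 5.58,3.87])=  [ - 9, - 7, - 5, - 5 , -4, - 2,-5/9, - 2/5  ,  1/9,1,2, 3 , 3.87,5, 5.58,6, 6, 7, 8.35]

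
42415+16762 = 59177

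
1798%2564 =1798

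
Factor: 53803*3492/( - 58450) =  - 2^1*3^2*5^( - 2)*7^( -1 )* 97^1*167^( - 1 )*173^1*311^1  =  -  93940038/29225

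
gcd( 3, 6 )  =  3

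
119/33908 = 17/4844=0.00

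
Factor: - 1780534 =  - 2^1 * 7^1*89^1*1429^1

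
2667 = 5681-3014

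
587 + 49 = 636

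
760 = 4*190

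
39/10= 3+9/10 =3.90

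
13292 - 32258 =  - 18966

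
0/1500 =0  =  0.00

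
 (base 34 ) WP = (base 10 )1113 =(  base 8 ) 2131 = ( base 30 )173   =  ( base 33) 10O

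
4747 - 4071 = 676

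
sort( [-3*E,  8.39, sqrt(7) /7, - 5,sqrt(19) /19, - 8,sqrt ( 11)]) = [-3*E ,  -  8,  -  5,sqrt(19)/19, sqrt (7) /7,sqrt(11), 8.39]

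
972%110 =92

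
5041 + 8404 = 13445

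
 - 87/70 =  - 2 + 53/70 = - 1.24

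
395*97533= 38525535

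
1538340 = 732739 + 805601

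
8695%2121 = 211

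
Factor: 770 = 2^1*5^1*7^1*11^1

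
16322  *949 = 15489578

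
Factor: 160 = 2^5 * 5^1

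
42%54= 42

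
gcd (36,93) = 3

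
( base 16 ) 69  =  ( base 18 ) 5F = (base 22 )4H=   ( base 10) 105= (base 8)151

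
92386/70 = 1319+4/5 = 1319.80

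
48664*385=18735640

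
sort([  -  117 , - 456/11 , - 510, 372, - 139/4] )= [ - 510, - 117, - 456/11,-139/4,  372]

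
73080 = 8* 9135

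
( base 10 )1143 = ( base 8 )2167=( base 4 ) 101313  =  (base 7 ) 3222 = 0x477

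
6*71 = 426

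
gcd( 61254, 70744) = 2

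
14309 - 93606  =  - 79297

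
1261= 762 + 499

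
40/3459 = 40/3459 = 0.01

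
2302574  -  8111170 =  - 5808596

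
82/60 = 41/30= 1.37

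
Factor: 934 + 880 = 2^1*907^1 = 1814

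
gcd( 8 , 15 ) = 1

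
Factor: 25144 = 2^3*7^1*449^1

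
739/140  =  739/140  =  5.28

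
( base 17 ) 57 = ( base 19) 4G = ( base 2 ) 1011100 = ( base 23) 40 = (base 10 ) 92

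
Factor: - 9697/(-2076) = 2^( - 2)*3^( - 1 )*173^( - 1) * 9697^1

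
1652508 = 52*31779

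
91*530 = 48230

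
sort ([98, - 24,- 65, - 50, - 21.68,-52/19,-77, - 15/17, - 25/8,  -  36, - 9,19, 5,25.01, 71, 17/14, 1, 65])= [ - 77, - 65, - 50 ,-36,-24,-21.68,- 9,-25/8,-52/19, - 15/17,1, 17/14,  5,  19,25.01,65,71 , 98]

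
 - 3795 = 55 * ( - 69) 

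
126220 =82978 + 43242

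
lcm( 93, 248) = 744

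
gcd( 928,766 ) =2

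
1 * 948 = 948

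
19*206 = 3914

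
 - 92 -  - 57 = -35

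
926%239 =209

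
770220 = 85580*9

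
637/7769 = 637/7769 = 0.08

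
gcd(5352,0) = 5352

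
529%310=219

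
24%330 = 24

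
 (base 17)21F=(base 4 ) 21202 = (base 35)HF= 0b1001100010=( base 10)610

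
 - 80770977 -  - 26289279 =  - 54481698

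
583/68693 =583/68693= 0.01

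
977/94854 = 977/94854  =  0.01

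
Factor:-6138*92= - 564696 = - 2^3*3^2 * 11^1*23^1*31^1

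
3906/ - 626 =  - 7 + 238/313 = - 6.24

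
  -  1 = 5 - 6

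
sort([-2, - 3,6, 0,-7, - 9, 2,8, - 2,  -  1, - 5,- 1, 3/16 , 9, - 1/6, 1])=[ - 9, - 7, - 5, - 3, - 2, - 2, - 1,- 1, - 1/6,0, 3/16,1, 2,6,8,9 ] 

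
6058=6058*1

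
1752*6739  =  11806728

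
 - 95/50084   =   - 5/2636 = - 0.00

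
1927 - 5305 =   -  3378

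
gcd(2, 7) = 1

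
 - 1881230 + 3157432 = 1276202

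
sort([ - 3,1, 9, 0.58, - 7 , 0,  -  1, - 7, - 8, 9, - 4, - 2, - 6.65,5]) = [ - 8,  -  7,-7, - 6.65,  -  4, - 3, - 2,-1, 0, 0.58, 1,5,9, 9 ] 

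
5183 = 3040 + 2143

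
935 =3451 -2516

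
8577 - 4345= 4232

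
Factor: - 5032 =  - 2^3*17^1 * 37^1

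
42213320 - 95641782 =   -  53428462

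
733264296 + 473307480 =1206571776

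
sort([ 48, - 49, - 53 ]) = [ - 53, - 49,48 ]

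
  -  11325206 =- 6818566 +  - 4506640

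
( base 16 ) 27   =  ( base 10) 39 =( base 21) 1I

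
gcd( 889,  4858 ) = 7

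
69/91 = 69/91=0.76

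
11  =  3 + 8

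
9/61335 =1/6815 = 0.00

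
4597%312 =229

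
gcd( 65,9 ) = 1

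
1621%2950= 1621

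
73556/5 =14711 + 1/5=14711.20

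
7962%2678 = 2606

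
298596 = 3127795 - 2829199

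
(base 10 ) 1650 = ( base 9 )2233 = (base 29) 1rq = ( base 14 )85C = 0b11001110010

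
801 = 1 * 801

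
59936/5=59936/5 = 11987.20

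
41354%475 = 29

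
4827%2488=2339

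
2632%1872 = 760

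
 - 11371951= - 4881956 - 6489995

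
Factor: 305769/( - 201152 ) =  - 2^ (-6)*3^1*7^( - 1)*227^1=- 681/448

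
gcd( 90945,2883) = 3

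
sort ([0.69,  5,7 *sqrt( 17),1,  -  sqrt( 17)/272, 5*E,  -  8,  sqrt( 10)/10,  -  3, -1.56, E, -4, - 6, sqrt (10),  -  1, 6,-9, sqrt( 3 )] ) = [ - 9,  -  8, - 6, - 4,  -  3,  -  1.56,-1, - sqrt( 17)/272, sqrt( 10 ) /10 , 0.69,1,sqrt( 3),E, sqrt( 10), 5, 6, 5 * E, 7*sqrt(17 )]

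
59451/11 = 5404 + 7/11 =5404.64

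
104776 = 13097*8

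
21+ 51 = 72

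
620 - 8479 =-7859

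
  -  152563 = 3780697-3933260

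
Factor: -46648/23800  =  -49/25  =  -  5^(  -  2)*7^2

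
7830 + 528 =8358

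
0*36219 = 0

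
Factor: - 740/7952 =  - 2^(- 2)*5^1*7^(-1 )*37^1*71^(-1) = - 185/1988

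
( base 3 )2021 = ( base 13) 49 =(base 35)1Q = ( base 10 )61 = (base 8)75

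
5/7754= 5/7754 = 0.00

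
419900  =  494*850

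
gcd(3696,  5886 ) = 6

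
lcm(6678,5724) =40068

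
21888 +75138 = 97026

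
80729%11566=11333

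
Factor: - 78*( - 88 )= 2^4*3^1* 11^1*13^1 = 6864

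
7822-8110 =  - 288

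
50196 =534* 94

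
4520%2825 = 1695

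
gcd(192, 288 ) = 96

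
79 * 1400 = 110600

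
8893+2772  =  11665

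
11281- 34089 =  - 22808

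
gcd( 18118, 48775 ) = 1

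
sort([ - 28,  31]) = [  -  28,31]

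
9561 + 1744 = 11305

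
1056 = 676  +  380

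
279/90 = 3 + 1/10 = 3.10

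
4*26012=104048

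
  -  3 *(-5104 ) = 15312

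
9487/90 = 9487/90 = 105.41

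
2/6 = 1/3 = 0.33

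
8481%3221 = 2039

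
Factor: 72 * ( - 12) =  - 864 =- 2^5 * 3^3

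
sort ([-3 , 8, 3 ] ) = [-3,3, 8 ] 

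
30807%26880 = 3927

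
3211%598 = 221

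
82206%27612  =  26982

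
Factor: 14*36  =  504 = 2^3*3^2*7^1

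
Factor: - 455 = -5^1 * 7^1*13^1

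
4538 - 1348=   3190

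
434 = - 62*( - 7)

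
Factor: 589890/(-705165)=-2^1*7^1*53^1*887^( - 1 ) = - 742/887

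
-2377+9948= 7571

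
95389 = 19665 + 75724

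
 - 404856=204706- 609562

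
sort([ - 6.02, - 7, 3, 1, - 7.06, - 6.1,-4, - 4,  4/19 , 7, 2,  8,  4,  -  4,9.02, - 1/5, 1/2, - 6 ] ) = [ - 7.06, - 7, - 6.1,-6.02,- 6, - 4, - 4 ,  -  4, - 1/5, 4/19,1/2 , 1,2, 3, 4, 7 , 8, 9.02] 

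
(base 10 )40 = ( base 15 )2a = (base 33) 17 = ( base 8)50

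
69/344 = 69/344=0.20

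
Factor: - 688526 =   -  2^1*344263^1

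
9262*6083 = 56340746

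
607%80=47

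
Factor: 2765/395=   7^1 = 7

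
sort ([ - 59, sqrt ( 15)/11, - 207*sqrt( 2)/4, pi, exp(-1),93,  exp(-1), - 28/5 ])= [ - 207 * sqrt( 2)/4, - 59, - 28/5, sqrt(15)/11, exp ( - 1),exp( - 1 ), pi,93 ] 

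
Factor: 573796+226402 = 2^1*7^1*61^1*937^1 = 800198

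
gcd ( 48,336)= 48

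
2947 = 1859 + 1088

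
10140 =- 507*( - 20)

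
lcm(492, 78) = 6396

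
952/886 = 1 + 33/443 = 1.07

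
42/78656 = 21/39328 = 0.00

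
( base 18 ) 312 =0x3e0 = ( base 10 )992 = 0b1111100000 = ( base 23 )1K3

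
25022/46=543 + 22/23 = 543.96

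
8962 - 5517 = 3445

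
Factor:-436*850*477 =-2^3*3^2*5^2*17^1 * 53^1*109^1 = - 176776200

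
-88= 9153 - 9241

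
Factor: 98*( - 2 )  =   - 196 = -2^2*7^2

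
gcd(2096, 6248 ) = 8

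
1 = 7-6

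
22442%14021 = 8421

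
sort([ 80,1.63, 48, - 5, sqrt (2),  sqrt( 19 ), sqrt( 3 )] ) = [ - 5, sqrt(2 ), 1.63, sqrt(3) , sqrt( 19),48, 80 ]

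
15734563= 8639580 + 7094983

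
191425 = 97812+93613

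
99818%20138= 19266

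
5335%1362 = 1249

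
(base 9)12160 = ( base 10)8154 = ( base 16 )1fda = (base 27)b50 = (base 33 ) 7g3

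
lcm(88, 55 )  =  440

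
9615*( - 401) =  - 3855615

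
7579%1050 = 229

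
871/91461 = 871/91461= 0.01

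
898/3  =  898/3  =  299.33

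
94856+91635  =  186491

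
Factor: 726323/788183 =11^(-1)*13^1*79^(  -  1 )*907^( - 1)*55871^1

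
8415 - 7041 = 1374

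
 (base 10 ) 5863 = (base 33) 5cm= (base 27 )814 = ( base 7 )23044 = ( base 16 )16e7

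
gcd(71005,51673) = 1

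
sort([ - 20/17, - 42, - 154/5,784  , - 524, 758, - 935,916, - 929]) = [ - 935, - 929 , - 524,-42, - 154/5, - 20/17,758,784,916] 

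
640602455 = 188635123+451967332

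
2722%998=726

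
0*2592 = 0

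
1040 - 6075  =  -5035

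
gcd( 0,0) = 0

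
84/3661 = 12/523 = 0.02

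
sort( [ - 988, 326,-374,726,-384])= [  -  988, - 384, - 374 , 326,726]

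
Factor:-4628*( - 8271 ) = 2^2*3^2*13^1*89^1*919^1=38278188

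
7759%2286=901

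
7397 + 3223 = 10620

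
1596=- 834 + 2430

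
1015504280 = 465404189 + 550100091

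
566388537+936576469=1502965006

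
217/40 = 217/40 = 5.42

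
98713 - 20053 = 78660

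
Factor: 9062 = 2^1*23^1 * 197^1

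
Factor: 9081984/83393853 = 3027328/27797951 = 2^7 * 67^1*353^1 * 827^( - 1)*33613^(-1)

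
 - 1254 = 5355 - 6609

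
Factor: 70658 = 2^1 * 7^3*103^1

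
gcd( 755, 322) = 1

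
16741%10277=6464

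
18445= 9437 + 9008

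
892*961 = 857212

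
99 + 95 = 194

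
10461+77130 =87591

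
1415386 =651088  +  764298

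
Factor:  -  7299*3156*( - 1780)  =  2^4*3^3*5^1*89^1*263^1*811^1 = 41003446320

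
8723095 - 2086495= 6636600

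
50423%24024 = 2375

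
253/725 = 253/725 = 0.35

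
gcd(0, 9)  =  9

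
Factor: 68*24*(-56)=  - 2^8 * 3^1* 7^1*17^1 = -  91392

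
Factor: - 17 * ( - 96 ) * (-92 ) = -2^7*3^1 * 17^1*23^1 = - 150144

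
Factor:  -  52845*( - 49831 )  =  2633319195 = 3^1*5^1 * 13^1*271^1*49831^1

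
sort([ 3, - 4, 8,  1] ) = [-4, 1, 3,8] 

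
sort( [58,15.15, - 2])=[ - 2,  15.15, 58] 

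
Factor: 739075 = 5^2 * 17^1*37^1*47^1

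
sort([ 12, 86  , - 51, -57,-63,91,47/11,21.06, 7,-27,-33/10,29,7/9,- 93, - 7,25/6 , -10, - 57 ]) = [ - 93, - 63, - 57,  -  57, - 51, - 27,-10,-7,- 33/10,7/9,25/6,47/11,7,12,21.06,29 , 86, 91 ]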